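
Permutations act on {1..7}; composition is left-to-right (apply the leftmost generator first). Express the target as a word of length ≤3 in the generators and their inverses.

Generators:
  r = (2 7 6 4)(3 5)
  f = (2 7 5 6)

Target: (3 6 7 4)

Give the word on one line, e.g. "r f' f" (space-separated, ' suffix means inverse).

r' f' r

  after r': (2 4 6 7)(3 5)
  after f': (2 4 5 3 7 6)
  after r: (3 6 7 4)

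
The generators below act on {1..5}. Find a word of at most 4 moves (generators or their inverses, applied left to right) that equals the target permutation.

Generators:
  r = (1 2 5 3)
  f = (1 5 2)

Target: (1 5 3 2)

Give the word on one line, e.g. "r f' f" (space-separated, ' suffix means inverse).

r f'

  after r: (1 2 5 3)
  after f': (1 5 3 2)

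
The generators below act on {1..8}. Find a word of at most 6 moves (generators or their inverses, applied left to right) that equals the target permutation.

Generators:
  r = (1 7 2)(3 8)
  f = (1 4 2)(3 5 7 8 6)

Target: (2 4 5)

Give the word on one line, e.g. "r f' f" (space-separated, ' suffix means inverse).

f r r f'

  after f: (1 4 2)(3 5 7 8 6)
  after r: (1 4)(2 7 3 5)(6 8)
  after r: (1 4 7 8 6 3 5)
  after f': (2 4 5)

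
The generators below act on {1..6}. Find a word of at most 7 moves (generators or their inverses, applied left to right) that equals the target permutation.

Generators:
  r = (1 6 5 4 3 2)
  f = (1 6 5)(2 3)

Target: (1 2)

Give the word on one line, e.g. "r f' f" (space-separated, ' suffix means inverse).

r' f' f' f' r

  after r': (1 2 3 4 5 6)
  after f': (1 3 4 6 5)
  after f': (1 2 3 4)
  after f': (1 3 4 5 6)
  after r: (1 2)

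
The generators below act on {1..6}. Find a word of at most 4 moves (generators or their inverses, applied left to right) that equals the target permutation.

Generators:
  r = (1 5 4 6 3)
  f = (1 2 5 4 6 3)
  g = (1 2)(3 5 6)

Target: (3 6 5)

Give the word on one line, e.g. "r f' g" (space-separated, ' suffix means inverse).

g' f r'

  after g': (1 2)(3 6 5)
  after f: (1 5)(4 6)
  after r': (3 6 5)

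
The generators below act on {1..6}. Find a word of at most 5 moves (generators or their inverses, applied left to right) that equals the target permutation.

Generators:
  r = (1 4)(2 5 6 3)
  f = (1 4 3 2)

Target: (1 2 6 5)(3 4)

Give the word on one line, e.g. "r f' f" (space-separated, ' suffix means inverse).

  after f: (1 4 3 2)
  after f: (1 3)(2 4)
  after f: (1 2 3 4)
  after r': (1 3)(2 6 5)
  after f: (1 2 6 5)(3 4)

f f f r' f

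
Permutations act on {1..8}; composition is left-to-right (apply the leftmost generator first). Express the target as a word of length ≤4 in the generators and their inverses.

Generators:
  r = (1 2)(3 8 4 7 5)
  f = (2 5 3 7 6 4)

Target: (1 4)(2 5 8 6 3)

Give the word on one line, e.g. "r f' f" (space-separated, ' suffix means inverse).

f r f'

  after f: (2 5 3 7 6 4)
  after r: (1 2 3 5 8 4)(6 7)
  after f': (1 4)(2 5 8 6 3)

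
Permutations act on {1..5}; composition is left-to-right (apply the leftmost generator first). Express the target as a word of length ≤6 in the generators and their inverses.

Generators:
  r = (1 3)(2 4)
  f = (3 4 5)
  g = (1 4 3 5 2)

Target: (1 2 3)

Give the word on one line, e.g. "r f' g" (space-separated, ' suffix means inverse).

  after f': (3 5 4)
  after f': (3 4 5)
  after g: (1 4 2)
  after r': (1 2 3)

f' f' g r'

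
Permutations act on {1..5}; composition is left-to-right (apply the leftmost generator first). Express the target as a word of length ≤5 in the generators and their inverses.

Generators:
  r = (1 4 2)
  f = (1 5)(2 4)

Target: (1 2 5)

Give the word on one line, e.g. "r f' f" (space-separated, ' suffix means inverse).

  after r: (1 4 2)
  after f': (1 2 5)
  after f': (1 4 2)
  after f': (1 2 5)

r f' f' f'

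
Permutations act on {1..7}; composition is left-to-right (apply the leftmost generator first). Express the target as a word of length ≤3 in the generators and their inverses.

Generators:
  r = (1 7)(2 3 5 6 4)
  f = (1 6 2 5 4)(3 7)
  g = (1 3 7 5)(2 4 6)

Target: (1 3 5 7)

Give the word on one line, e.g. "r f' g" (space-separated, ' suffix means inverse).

f f r

  after f: (1 6 2 5 4)(3 7)
  after f: (1 2 4 6 5)
  after r: (1 3 5 7)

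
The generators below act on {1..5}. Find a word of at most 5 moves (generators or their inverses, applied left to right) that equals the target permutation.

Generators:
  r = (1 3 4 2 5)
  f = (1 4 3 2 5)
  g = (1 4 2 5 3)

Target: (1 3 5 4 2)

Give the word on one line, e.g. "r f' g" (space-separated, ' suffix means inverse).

f r' r' g'

  after f: (1 4 3 2 5)
  after r': (1 3 4)
  after r': (2 4 5)
  after g': (1 3 5 4 2)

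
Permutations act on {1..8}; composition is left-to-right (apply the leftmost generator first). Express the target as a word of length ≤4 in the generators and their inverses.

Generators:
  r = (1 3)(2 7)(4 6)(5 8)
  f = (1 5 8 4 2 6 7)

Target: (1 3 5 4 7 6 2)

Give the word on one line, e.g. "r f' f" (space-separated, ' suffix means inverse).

r' f

  after r': (1 3)(2 7)(4 6)(5 8)
  after f: (1 3 5 4 7 6 2)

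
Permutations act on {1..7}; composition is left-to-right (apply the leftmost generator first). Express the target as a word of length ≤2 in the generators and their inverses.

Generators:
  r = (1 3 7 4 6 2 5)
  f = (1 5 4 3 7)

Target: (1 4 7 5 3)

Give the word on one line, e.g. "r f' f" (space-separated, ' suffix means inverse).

f f

  after f: (1 5 4 3 7)
  after f: (1 4 7 5 3)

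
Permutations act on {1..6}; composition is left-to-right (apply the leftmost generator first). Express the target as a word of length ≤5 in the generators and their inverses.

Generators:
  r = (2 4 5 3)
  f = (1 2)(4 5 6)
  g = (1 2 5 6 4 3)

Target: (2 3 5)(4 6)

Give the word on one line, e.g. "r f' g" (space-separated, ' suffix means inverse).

f f r'

  after f: (1 2)(4 5 6)
  after f: (4 6 5)
  after r': (2 3 5)(4 6)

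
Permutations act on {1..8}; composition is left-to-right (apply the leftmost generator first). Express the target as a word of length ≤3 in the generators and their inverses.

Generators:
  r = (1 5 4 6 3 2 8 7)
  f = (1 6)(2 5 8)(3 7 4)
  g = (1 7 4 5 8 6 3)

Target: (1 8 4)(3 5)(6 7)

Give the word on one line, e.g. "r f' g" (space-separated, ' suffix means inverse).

r f

  after r: (1 5 4 6 3 2 8 7)
  after f: (1 8 4)(3 5)(6 7)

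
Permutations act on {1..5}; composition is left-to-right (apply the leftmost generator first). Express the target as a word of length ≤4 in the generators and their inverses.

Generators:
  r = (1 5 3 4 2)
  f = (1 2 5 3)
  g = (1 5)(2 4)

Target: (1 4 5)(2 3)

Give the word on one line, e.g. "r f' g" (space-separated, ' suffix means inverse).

  after r': (1 2 4 3 5)
  after f': (2 4 5 3)
  after r': (1 2 3 4)
  after g: (1 4 5)(2 3)

r' f' r' g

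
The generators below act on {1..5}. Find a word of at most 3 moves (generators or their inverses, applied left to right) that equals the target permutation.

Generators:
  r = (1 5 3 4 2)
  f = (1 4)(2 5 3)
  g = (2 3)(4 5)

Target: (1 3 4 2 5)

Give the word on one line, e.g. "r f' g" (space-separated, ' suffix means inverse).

r' g'

  after r': (1 2 4 3 5)
  after g': (1 3 4 2 5)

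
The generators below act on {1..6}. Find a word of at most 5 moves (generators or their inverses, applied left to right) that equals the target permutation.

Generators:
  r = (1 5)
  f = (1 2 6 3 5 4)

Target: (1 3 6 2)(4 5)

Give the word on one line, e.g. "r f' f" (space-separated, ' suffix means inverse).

  after r: (1 5)
  after f': (1 3 6 2)(4 5)
  after r: (1 3 6 2 5 4)
  after r: (1 3 6 2)(4 5)

r f' r r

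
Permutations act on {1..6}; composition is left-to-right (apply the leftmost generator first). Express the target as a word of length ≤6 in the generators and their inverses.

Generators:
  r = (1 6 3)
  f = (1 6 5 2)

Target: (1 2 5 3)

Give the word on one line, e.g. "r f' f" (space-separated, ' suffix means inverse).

  after f: (1 6 5 2)
  after f: (1 5)(2 6)
  after f: (1 2 5 6)
  after r': (1 2 5)(3 6)
  after r': (1 2 5 3)

f f f r' r'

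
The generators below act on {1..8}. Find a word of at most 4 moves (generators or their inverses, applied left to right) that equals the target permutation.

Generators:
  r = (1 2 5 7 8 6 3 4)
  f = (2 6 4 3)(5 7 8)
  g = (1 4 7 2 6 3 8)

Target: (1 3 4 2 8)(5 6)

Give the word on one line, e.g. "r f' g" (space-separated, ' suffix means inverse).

r f r

  after r: (1 2 5 7 8 6 3 4)
  after f: (1 6 2 7 5 8 4)
  after r: (1 3 4 2 8)(5 6)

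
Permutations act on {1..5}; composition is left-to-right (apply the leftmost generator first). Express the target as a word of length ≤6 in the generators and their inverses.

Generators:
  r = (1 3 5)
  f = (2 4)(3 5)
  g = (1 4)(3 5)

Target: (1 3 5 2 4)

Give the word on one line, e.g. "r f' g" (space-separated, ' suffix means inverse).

  after r: (1 3 5)
  after f: (1 5)(2 4)
  after g: (1 3 5 4 2)
  after f': (1 5 2)
  after g: (1 3 5 2 4)

r f g f' g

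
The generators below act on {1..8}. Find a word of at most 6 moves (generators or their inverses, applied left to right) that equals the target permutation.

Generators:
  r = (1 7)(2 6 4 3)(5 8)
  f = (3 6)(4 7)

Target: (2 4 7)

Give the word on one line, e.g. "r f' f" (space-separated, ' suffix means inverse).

  after f: (3 6)(4 7)
  after r': (1 7 6 4)(2 3)(5 8)
  after r': (2 4 7)
  after f: (2 7)(3 6)
  after f: (2 4 7)

f r' r' f f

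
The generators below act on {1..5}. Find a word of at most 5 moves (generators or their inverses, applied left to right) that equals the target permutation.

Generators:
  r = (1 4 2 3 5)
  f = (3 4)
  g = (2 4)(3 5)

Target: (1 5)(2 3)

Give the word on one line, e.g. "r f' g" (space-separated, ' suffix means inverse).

  after f: (3 4)
  after g': (2 4 5 3)
  after r: (1 4)
  after f: (1 3 4)
  after r: (1 5)(2 3)

f g' r f r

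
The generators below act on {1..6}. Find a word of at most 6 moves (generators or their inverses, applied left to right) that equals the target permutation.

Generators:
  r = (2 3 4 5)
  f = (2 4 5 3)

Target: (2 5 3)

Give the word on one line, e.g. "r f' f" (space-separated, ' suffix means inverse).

f r' f r'

  after f: (2 4 5 3)
  after r': (2 3 5)
  after f: (4 5)
  after r': (2 5 3)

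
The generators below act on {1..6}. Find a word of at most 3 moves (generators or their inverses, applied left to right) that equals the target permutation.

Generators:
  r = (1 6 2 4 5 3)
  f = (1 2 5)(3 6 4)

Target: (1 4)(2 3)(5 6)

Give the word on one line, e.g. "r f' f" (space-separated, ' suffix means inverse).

  after r': (1 3 5 4 2 6)
  after f': (1 4)(2 3)(5 6)

r' f'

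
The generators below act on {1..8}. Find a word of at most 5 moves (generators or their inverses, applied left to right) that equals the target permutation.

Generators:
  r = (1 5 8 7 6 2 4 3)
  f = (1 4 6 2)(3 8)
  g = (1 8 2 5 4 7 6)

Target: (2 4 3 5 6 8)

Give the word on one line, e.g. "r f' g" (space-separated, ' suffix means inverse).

  after g: (1 8 2 5 4 7 6)
  after f: (1 3 8)(2 5 6 4 7)
  after g': (1 3)(5 7 8 6)
  after r: (2 4 3 5 6 8)

g f g' r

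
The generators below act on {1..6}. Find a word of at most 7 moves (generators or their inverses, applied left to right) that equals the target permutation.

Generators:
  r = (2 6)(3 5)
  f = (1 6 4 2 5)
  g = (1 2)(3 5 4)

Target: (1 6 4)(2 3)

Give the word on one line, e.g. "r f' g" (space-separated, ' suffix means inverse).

r' f g r' r'

  after r': (2 6)(3 5)
  after f: (1 6 5 3)(2 4)
  after g: (1 6 4)(2 3)
  after r': (1 2 5 3 6 4)
  after r': (1 6 4)(2 3)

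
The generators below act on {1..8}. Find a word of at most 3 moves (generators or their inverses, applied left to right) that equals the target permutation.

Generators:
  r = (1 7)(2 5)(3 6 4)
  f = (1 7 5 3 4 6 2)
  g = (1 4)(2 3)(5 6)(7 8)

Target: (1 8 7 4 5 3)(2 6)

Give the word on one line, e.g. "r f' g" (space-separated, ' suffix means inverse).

r' g

  after r': (1 7)(2 5)(3 4 6)
  after g: (1 8 7 4 5 3)(2 6)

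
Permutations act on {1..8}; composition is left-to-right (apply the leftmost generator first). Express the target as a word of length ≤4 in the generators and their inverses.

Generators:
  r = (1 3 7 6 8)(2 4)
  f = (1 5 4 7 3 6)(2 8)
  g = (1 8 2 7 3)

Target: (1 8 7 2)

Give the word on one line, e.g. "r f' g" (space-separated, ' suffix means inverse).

  after f': (1 6 3 7 4 5)(2 8)
  after r': (1 7 2 6)(4 5 8)
  after g': (1 2 6 3 7 8 4 5)
  after f: (1 8 7 2)

f' r' g' f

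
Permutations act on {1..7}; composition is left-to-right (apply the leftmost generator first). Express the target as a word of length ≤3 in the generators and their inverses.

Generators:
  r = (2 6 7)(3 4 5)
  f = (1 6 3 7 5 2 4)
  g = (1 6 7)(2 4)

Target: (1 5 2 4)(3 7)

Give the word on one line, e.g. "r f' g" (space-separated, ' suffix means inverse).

  after g: (1 6 7)(2 4)
  after g: (1 7 6)
  after f: (1 5 2 4)(3 7)

g g f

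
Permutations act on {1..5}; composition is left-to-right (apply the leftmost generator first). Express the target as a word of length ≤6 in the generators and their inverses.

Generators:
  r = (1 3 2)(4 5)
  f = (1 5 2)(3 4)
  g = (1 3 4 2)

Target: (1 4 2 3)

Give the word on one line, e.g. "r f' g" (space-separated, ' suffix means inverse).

  after r: (1 3 2)(4 5)
  after f': (1 4)(3 5)
  after r': (1 5)(2 3 4)
  after f: (1 2 4)
  after g': (1 4 2 3)

r f' r' f g'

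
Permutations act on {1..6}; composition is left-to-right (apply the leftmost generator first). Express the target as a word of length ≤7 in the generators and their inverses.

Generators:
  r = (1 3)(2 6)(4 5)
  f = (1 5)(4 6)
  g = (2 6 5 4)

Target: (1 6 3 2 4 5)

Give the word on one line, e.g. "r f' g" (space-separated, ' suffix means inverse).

f r f' g' r

  after f: (1 5)(4 6)
  after r: (1 4 2 6 5 3)
  after f': (1 6)(2 4)(3 5)
  after g': (1 2 5 3 6)
  after r: (1 6 3 2 4 5)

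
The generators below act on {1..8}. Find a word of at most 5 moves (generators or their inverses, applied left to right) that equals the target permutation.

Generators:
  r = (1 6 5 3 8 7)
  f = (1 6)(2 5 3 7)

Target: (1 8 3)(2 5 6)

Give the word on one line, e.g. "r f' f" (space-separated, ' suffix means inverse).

r' r' f

  after r': (1 7 8 3 5 6)
  after r': (1 8 5)(3 6 7)
  after f: (1 8 3)(2 5 6)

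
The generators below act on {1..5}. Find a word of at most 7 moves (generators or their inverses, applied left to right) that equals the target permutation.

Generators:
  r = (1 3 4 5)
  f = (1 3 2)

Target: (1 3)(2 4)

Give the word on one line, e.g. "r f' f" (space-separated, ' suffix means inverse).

r' f f r f

  after r': (1 5 4 3)
  after f: (1 5 4 2)
  after f: (1 5 4)(2 3)
  after r: (2 4 3)
  after f: (1 3)(2 4)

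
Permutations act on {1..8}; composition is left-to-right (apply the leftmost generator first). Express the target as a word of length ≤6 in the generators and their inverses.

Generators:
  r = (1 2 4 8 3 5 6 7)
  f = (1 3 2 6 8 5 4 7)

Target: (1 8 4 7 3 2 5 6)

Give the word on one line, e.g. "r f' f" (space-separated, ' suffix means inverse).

  after f: (1 3 2 6 8 5 4 7)
  after r': (1 8 3)(2 5)(4 6)
  after f': (1 6 5 3 7 4 2 8)
  after r': (1 5 8 7 2 4)(3 6)
  after f': (1 8 4 7 3 2 5 6)

f r' f' r' f'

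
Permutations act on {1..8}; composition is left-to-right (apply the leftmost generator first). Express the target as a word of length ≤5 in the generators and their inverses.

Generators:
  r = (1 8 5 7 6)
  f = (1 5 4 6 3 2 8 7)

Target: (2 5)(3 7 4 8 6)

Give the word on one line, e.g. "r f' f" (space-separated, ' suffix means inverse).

  after f': (1 7 8 2 3 6 4 5)
  after r': (1 5 6 4 8 2 3 7)
  after f: (1 4 7 5 3)
  after f: (1 6 3 5 2 8 7 4)
  after r: (2 5)(3 7 4 8 6)

f' r' f f r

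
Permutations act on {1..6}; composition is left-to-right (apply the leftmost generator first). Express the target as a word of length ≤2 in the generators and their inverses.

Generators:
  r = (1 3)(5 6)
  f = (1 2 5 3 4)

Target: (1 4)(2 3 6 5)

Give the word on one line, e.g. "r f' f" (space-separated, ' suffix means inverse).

f' r

  after f': (1 4 3 5 2)
  after r: (1 4)(2 3 6 5)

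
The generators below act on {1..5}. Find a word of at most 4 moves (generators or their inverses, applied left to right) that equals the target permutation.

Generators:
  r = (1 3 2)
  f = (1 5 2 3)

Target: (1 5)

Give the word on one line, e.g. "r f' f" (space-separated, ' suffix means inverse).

  after f: (1 5 2 3)
  after r: (1 5)

f r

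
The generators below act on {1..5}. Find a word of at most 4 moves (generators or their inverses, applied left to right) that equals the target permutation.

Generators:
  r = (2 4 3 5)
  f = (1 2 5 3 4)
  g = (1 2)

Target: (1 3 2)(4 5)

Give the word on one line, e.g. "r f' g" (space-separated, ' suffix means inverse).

  after f': (1 4 3 5 2)
  after r': (1 2)
  after r': (1 5 3 4 2)
  after r': (1 3 2)(4 5)

f' r' r' r'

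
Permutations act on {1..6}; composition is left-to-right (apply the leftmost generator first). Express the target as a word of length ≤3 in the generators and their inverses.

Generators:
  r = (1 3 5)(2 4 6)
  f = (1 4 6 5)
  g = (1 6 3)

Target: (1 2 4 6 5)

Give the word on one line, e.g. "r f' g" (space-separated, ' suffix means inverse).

g r

  after g: (1 6 3)
  after r: (1 2 4 6 5)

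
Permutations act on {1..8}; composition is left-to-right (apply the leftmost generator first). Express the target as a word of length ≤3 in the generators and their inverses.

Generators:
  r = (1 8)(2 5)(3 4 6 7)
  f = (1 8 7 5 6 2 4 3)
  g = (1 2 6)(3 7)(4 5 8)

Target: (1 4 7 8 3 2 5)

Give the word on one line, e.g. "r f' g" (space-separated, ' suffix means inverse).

f g

  after f: (1 8 7 5 6 2 4 3)
  after g: (1 4 7 8 3 2 5)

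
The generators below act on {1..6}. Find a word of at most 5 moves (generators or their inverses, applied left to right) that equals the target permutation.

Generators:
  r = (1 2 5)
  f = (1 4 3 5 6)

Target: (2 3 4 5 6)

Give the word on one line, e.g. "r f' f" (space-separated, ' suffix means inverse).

  after r': (1 5 2)
  after f: (1 6)(2 4 3 5)
  after r: (1 6 2 4 3)
  after f: (2 3 4 5 6)

r' f r f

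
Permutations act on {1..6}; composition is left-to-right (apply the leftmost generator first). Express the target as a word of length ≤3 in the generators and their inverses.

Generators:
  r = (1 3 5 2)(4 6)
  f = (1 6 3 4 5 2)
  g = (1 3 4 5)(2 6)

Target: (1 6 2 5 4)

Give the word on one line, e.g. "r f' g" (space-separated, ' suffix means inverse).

  after r: (1 3 5 2)(4 6)
  after g: (1 4 2 3)(5 6)
  after r: (1 6 2 5 4)

r g r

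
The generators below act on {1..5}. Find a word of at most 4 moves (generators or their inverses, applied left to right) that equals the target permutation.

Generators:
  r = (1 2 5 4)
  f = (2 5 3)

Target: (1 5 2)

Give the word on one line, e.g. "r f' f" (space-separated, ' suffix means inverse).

  after r: (1 2 5 4)
  after f': (1 3 5 4)
  after r': (1 3 2)
  after f': (1 5 2)

r f' r' f'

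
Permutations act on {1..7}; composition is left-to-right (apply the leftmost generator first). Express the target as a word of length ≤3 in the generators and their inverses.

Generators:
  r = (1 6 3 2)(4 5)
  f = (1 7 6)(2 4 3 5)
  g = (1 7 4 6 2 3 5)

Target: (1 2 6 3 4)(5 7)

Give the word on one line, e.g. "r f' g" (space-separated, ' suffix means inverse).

  after g': (1 5 3 2 6 4 7)
  after r': (1 4 7 2)(5 6)
  after f': (1 2 6 3 4)(5 7)

g' r' f'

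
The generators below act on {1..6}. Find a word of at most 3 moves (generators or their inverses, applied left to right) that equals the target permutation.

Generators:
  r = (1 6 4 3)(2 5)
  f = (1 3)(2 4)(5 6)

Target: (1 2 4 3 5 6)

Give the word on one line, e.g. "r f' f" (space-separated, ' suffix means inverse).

  after r': (1 3 4 6)(2 5)
  after r': (1 4)(3 6)
  after f: (1 2 4 3 5 6)

r' r' f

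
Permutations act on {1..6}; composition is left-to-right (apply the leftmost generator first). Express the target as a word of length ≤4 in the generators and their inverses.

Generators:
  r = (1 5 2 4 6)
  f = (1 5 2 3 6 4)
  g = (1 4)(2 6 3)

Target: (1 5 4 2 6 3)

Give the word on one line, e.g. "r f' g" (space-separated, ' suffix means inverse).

  after f': (1 4 6 3 2 5)
  after r': (1 2)(3 5 6)
  after r': (1 5 4 2 6 3)

f' r' r'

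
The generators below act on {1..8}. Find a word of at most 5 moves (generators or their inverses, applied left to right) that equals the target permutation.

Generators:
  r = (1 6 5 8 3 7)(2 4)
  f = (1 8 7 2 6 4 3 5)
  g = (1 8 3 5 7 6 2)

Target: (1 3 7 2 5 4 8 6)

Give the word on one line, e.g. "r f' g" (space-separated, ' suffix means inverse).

g f r'

  after g: (1 8 3 5 7 6 2)
  after f: (1 7 4 3)(2 8 5)
  after r': (1 3 7 2 5 4 8 6)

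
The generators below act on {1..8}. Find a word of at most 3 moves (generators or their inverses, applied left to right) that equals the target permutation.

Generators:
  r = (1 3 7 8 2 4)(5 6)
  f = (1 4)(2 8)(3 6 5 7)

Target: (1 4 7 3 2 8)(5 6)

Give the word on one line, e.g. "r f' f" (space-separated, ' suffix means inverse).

f' r f'

  after f': (1 4)(2 8)(3 7 5 6)
  after r: (3 8 4)(6 7)
  after f': (1 4 7 3 2 8)(5 6)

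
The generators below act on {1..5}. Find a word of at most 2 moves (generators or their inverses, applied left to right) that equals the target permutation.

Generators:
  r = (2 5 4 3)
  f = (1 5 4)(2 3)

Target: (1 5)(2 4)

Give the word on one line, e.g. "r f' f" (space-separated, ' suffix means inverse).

  after f': (1 4 5)(2 3)
  after r': (1 5)(2 4)

f' r'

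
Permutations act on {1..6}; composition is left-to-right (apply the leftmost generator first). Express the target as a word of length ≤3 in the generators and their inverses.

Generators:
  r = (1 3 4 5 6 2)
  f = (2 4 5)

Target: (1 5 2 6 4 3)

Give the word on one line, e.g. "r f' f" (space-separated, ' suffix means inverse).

r' f'

  after r': (1 2 6 5 4 3)
  after f': (1 5 2 6 4 3)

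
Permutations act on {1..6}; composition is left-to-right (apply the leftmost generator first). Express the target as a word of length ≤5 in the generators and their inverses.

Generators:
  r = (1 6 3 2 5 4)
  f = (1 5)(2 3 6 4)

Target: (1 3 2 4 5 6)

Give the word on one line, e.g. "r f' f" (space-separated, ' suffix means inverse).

  after r': (1 4 5 2 3 6)
  after f': (1 6 5 4)
  after f': (1 3 2 4 5 6)

r' f' f'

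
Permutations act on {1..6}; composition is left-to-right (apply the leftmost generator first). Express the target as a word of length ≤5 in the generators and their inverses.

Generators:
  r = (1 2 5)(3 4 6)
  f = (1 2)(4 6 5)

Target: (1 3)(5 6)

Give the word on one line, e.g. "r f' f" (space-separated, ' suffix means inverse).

f r f' r

  after f: (1 2)(4 6 5)
  after r: (1 5 6)(3 4)
  after f': (1 6 2)(3 5 4)
  after r: (1 3)(5 6)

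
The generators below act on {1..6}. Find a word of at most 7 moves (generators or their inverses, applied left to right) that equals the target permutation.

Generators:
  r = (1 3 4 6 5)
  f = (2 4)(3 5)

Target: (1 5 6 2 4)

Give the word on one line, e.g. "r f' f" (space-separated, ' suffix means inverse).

  after f: (2 4)(3 5)
  after r': (1 5)(2 3 6 4)
  after f': (1 3 6 2 5)
  after r': (2 6)(3 4)
  after r': (1 5 6 2 4)

f r' f' r' r'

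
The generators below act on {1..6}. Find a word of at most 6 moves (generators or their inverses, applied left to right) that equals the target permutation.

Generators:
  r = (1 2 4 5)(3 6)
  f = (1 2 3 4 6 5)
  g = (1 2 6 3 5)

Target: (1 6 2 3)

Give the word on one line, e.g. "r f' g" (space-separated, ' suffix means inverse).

  after g': (1 5 3 6 2)
  after r: (4 5 6)
  after r: (1 2 4)(3 6 5)
  after f: (1 3 5 4 2 6)
  after r: (1 6 2 3)

g' r r f r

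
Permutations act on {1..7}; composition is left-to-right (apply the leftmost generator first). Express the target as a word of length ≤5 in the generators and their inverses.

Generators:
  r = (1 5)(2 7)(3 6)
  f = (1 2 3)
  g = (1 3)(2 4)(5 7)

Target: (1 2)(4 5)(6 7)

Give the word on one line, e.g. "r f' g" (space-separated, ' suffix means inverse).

  after r: (1 5)(2 7)(3 6)
  after f: (1 5 2 7 3 6)
  after g': (1 7)(2 5 4)(3 6)
  after f': (1 7 3 6 2 5 4)
  after r: (1 2)(4 5)(6 7)

r f g' f' r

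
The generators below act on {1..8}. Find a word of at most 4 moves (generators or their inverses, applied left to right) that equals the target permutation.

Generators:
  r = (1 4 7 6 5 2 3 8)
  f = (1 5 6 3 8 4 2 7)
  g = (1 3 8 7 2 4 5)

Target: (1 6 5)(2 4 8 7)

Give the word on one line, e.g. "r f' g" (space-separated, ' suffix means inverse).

g g g r

  after g: (1 3 8 7 2 4 5)
  after g: (1 8 2 5 3 7 4)
  after g: (1 7 5 8 4 3 2)
  after r: (1 6 5)(2 4 8 7)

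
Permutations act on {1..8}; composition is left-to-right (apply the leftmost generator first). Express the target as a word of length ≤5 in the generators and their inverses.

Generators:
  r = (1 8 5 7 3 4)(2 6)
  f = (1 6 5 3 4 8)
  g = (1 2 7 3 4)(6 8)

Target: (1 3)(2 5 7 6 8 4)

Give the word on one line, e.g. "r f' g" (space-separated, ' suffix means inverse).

f' g f' r' g'

  after f': (1 8 4 3 5 6)
  after g: (1 6 2 7 3 5 8)
  after f': (2 7 5 4 3 6)
  after r': (1 4 7 8)(2 5 3)
  after g': (1 3)(2 5 7 6 8 4)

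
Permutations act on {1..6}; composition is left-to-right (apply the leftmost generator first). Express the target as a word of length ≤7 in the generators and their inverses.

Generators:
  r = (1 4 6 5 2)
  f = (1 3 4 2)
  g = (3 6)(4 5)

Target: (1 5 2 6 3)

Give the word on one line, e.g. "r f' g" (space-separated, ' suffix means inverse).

g r' g g r'

  after g: (3 6)(4 5)
  after r': (1 2 5)(3 4 6)
  after g: (1 2 4 3 5)
  after g: (1 2 5)(3 4 6)
  after r': (1 5 2 6 3)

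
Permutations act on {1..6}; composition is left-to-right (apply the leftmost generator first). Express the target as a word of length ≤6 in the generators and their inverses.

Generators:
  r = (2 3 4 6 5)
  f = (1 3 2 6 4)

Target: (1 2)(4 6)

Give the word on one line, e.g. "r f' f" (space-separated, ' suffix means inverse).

r r f r'

  after r: (2 3 4 6 5)
  after r: (2 4 5 3 6)
  after f: (1 3 4 5 2)
  after r': (1 2)(4 6)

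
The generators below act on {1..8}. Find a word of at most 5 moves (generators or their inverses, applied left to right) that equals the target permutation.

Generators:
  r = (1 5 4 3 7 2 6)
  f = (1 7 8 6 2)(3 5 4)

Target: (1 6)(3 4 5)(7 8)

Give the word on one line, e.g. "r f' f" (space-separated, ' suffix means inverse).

  after f': (1 2 6 8 7)(3 4 5)
  after r': (1 7 6 8 3 5 4)
  after f: (1 8 5 3 4 7 2)
  after r': (1 8)(2 6)(3 5 4)
  after f: (1 6)(3 4 5)(7 8)

f' r' f r' f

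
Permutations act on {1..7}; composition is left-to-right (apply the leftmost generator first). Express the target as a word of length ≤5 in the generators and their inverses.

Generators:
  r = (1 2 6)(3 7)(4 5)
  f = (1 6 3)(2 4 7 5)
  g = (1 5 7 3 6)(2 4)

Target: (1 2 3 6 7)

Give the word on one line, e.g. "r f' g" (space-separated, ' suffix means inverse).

  after r: (1 2 6)(3 7)(4 5)
  after g: (1 4 7 6 5 2)
  after f': (1 2 3 6 7)

r g f'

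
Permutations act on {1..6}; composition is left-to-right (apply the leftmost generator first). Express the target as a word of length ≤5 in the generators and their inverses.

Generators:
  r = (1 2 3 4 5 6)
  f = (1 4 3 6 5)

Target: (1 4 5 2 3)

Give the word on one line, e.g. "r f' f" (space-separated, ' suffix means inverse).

r' f r'

  after r': (1 6 5 4 3 2)
  after f: (1 5 3 2 4 6)
  after r': (1 4 5 2 3)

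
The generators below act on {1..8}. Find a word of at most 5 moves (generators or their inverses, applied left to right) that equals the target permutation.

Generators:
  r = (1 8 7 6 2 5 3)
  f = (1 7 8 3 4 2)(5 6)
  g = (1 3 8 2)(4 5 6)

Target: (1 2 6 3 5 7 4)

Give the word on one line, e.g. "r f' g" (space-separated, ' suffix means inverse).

  after r': (1 3 5 2 6 7 8)
  after f: (1 4 2 5)(3 6 8 7)
  after f: (1 2 6 3 5 7 4)

r' f f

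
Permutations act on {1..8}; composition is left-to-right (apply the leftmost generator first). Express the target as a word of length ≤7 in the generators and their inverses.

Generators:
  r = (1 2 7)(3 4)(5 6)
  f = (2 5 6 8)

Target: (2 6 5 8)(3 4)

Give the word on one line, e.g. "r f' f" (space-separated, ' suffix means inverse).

  after f': (2 8 6 5)
  after r': (1 7 2 8 5)(3 4)
  after r': (1 2 8 6 5 7)
  after r': (2 8 5)(3 4)
  after f': (2 6 5 8)(3 4)

f' r' r' r' f'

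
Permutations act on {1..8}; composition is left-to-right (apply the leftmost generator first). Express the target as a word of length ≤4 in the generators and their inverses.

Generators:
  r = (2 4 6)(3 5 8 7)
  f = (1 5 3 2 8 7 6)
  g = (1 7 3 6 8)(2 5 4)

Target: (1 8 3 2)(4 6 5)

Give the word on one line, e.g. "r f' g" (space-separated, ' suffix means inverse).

  after f': (1 6 7 8 2 3 5)
  after g': (1 3 2 7 6)(4 5 8)
  after g': (1 7 3 4 2)(5 6 8)
  after r': (1 8 3 2)(4 6 5)

f' g' g' r'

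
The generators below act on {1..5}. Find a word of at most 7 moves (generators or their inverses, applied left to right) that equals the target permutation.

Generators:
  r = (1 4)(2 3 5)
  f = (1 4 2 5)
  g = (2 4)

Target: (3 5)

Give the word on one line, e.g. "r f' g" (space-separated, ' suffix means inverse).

g' r' g' f' f'

  after g': (2 4)
  after r': (1 4 5 3 2)
  after g': (1 2)(3 4 5)
  after f': (1 4 2 5 3)
  after f': (3 5)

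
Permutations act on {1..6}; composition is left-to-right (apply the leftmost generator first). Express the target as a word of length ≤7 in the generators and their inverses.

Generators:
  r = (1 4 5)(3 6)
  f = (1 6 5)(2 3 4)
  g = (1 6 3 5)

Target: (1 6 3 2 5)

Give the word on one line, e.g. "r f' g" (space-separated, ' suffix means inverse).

r r f' g r

  after r: (1 4 5)(3 6)
  after r: (1 5 4)
  after f': (1 6)(2 4 5 3)
  after g: (1 3 2 4)
  after r: (1 6 3 2 5)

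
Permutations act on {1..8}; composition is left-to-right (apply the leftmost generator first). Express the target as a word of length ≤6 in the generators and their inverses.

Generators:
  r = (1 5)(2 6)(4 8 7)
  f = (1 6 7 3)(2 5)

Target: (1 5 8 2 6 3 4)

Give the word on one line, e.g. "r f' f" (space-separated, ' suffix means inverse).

  after r': (1 5)(2 6)(4 7 8)
  after f': (1 2)(3 7 8 4 6 5)
  after r': (1 6)(2 5 3 8 7 4)
  after f': (3 8 6)(4 5 7)
  after r': (1 5 8 2 6 3 4)

r' f' r' f' r'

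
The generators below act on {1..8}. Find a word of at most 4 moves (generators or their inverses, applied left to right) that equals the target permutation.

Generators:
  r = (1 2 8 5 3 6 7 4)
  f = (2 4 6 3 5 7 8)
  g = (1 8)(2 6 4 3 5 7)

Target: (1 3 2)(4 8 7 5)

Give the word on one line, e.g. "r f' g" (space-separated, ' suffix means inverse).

r f' r r

  after r: (1 2 8 5 3 6 7 4)
  after f': (1 8 3 4)(2 7)(5 6)
  after r: (1 5 7 8 6 3)(2 4)
  after r: (1 3 2)(4 8 7 5)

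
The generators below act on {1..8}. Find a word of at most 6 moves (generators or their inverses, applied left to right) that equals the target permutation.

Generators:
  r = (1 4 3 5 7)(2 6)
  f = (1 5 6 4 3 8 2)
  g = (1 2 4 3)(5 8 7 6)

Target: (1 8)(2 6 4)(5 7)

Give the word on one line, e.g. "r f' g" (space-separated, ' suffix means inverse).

g' r f r' f'

  after g': (1 3 4 2)(5 6 7 8)
  after r: (1 5 2 4 6)(7 8)
  after f: (1 6 5)(2 3 8 7)
  after r': (1 2 4)(3 8 5 7 6)
  after f': (1 8)(2 6 4)(5 7)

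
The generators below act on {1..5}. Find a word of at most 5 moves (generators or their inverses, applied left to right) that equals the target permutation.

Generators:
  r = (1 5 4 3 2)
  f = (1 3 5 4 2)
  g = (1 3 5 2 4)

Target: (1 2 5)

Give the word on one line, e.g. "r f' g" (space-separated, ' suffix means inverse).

  after g': (1 4 2 5 3)
  after r: (1 3 5 2 4)
  after g: (1 5 4 3 2)
  after f: (1 4 5 2 3)
  after f: (1 2 5)

g' r g f f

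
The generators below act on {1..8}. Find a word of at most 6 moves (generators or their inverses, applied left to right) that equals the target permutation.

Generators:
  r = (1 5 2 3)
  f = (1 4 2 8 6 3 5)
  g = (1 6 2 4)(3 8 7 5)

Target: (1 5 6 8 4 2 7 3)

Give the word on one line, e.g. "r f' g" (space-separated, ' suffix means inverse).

f r g f'

  after f: (1 4 2 8 6 3 5)
  after r: (1 4 3 2 8 6)
  after g: (2 7 5 3 4 8)
  after f': (1 5 6 8 4 2 7 3)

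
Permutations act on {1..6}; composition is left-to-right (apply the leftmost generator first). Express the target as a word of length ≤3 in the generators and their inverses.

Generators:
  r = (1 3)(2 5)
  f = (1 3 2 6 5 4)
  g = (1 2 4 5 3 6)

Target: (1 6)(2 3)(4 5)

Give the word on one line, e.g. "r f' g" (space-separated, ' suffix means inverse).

g' r'

  after g': (1 6 3 5 4 2)
  after r': (1 6)(2 3)(4 5)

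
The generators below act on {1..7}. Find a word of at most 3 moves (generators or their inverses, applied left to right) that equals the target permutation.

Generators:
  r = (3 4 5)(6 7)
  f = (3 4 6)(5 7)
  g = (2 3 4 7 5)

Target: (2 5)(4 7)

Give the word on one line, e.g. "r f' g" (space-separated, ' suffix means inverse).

  after r': (3 5 4)(6 7)
  after r': (3 4 5)
  after g': (2 5)(4 7)

r' r' g'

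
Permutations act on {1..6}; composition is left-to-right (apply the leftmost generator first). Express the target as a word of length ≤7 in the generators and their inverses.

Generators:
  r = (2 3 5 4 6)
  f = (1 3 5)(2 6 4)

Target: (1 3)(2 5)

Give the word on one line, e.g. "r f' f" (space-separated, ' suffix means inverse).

  after r': (2 6 4 5 3)
  after f': (1 5)(3 4)
  after r': (1 3 5)(2 6 4)
  after f: (1 5 3)(2 4 6)
  after r': (1 3)(2 5)

r' f' r' f r'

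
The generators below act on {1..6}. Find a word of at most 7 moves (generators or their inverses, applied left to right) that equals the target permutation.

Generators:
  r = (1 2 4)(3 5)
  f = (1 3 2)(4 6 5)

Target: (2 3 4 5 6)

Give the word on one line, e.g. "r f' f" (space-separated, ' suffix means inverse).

f' r' r' r' r'

  after f': (1 2 3)(4 5 6)
  after r': (2 5 6)(3 4)
  after r': (1 4 5 6)(2 3)
  after r': (1 2 5 6 4 3)
  after r': (2 3 4 5 6)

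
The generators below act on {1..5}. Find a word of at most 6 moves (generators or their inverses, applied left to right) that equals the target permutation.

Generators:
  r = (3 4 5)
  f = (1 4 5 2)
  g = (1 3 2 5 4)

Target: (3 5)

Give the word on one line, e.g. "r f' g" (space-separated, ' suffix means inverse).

r' f' g f f

  after r': (3 5 4)
  after f': (1 2 5)(3 4)
  after g: (1 5 3)(2 4)
  after f: (1 2 5 3 4)
  after f: (3 5)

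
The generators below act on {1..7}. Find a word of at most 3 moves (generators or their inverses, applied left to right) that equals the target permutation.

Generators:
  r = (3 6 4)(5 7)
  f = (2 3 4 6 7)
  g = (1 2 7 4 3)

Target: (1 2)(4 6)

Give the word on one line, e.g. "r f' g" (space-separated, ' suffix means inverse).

  after g': (1 3 4 7 2)
  after f': (1 2)(4 6)

g' f'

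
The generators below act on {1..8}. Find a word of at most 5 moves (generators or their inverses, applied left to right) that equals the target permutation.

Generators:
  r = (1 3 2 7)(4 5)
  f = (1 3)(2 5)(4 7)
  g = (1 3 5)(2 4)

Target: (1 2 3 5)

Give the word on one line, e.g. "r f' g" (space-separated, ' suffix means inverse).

f r f r g

  after f: (1 3)(2 5)(4 7)
  after r: (1 2 4)(5 7)
  after f: (1 5 4 3)(2 7)
  after r: (1 4 2)
  after g: (1 2 3 5)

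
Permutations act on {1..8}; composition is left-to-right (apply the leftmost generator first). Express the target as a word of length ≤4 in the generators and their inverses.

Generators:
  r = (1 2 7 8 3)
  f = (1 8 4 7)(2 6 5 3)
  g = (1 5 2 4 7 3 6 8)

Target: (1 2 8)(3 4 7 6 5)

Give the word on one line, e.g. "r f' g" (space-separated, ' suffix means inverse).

  after r': (1 3 8 7 2)
  after f: (1 2 8)(3 4 7 6 5)

r' f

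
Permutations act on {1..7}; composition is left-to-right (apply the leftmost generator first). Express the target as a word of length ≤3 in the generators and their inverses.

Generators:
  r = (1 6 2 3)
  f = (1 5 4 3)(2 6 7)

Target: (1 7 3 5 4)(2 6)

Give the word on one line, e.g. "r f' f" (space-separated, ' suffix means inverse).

  after f': (1 3 4 5)(2 7 6)
  after r': (1 2 7)(3 4 5)
  after f': (1 7 3 5 4)(2 6)

f' r' f'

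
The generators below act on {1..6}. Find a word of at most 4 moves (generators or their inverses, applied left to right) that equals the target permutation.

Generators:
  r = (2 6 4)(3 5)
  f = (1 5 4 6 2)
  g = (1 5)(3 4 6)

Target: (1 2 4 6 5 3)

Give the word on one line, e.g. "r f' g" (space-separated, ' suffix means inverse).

r f'

  after r: (2 6 4)(3 5)
  after f': (1 2 4 6 5 3)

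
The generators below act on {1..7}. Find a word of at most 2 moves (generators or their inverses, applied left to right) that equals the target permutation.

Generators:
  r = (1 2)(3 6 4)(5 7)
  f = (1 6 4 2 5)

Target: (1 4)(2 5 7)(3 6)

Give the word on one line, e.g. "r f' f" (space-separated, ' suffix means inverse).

r' f'

  after r': (1 2)(3 4 6)(5 7)
  after f': (1 4)(2 5 7)(3 6)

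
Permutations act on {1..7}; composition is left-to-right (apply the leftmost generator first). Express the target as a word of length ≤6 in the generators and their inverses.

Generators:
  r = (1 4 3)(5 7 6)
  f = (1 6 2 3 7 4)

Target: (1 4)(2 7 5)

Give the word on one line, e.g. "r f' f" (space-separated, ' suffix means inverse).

f' r' f' r' f'

  after f': (1 4 7 3 2 6)
  after r': (2 7 4 5 6 3)
  after f': (1 4 5)(2 3 6)
  after r': (2 4 6)(3 7 5)
  after f': (1 4)(2 7 5)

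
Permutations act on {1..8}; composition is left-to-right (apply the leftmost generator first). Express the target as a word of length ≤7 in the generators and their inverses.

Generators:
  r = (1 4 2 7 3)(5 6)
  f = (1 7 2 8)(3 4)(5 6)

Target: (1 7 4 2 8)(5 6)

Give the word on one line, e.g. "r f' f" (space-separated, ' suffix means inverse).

  after r: (1 4 2 7 3)(5 6)
  after f': (1 3 8 2)(4 7)
  after f': (1 4)(2 8 7 3)(5 6)
  after r: (1 2 8 3 7)
  after r: (1 7 4 2 8)(5 6)

r f' f' r r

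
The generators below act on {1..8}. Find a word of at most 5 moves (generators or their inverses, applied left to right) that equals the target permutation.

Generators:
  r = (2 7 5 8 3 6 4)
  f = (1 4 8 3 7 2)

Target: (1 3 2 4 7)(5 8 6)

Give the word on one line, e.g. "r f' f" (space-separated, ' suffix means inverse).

f r' f' r'

  after f: (1 4 8 3 7 2)
  after r': (1 6 3 2)(4 5 7)
  after f': (1 6 8 4 5 3 7)
  after r': (1 3 2 4 7)(5 8 6)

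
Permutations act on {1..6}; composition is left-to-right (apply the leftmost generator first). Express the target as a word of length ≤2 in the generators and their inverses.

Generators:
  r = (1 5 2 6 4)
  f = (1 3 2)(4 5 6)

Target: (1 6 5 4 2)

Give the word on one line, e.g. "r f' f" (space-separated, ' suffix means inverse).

  after r': (1 4 6 2 5)
  after r': (1 6 5 4 2)

r' r'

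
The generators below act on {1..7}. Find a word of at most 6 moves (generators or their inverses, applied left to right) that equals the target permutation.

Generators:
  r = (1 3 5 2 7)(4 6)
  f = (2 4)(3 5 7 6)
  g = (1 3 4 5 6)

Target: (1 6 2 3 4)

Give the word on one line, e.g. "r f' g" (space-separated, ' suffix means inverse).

  after r': (1 7 2 5 3)(4 6)
  after g: (1 7 2 6 5 4)
  after r: (2 4 3 5 6)
  after g': (1 6 2 3 4)

r' g r g'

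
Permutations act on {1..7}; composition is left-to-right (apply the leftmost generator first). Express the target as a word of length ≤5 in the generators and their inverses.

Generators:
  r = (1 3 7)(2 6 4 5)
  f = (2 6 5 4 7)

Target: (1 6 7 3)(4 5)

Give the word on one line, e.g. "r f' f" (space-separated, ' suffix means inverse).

r r f f

  after r: (1 3 7)(2 6 4 5)
  after r: (1 7 3)(2 4)(5 6)
  after f: (1 2 7 3)(4 6)
  after f: (1 6 7 3)(4 5)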